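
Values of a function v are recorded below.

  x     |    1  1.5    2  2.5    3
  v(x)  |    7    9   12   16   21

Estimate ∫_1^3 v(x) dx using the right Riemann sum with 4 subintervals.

29

Δx = 0.5.
Sum = 0.5·[9 + 12 + 16 + 21] = 29.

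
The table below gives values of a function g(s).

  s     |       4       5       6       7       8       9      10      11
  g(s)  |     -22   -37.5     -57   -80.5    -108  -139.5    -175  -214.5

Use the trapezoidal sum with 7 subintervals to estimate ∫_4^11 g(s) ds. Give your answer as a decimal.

Δs = 1.
T_7 = (1/2)·[(-22) + 2·(-37.5) + 2·(-57) + 2·(-80.5) + 2·(-108) + 2·(-139.5) + 2·(-175) + (-214.5)] = -715.75.

-715.75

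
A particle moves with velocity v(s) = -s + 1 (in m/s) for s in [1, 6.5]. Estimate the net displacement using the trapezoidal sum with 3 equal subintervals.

-15.125

Δs = (6.5 − 1)/3 = 11/6.
v(1) = 0, v(17/6) = -11/6, v(14/3) = -11/3, v(6.5) = -5.5.
T_3 = (Δs/2)·[v(s_0) + 2v(s_1) + 2v(s_2) + v(s_3)].
Sum = -15.125.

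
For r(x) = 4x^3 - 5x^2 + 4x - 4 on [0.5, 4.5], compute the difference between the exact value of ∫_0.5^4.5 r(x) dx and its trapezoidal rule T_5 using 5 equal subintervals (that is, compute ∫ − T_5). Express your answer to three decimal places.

-10.667

Exact integral: ∫_0.5^4.5 r(x) dx ≈ 282.33333.
T_5 = 293.
Error ≈ 282.33333 − 293 ≈ -10.667.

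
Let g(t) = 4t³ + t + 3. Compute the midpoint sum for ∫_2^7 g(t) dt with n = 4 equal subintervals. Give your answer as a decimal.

2387.34375

Δt = (7 − 2)/4 = 1.25.
Midpoints: 2.625, 3.875, 5.125, 6.375.
g(2.625) = 77.9765625, g(3.875) = 239.6171875, g(5.125) = 546.5703125, g(6.375) = 1045.7109375.
Sum = Δt · [g(2.625) + g(3.875) + g(5.125) + g(6.375)].
Sum = 2387.34375.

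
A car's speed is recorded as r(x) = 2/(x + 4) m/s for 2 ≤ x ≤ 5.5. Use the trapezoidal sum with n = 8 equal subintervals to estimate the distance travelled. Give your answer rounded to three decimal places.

0.920

Δx = (5.5 − 2)/8 = 0.4375.
r(2) = 1/3, r(2.4375) = 32/103, r(2.875) = 16/55, r(3.3125) = 32/117, r(3.75) = 8/31, r(4.1875) = 32/131, r(4.625) = 16/69, r(5.0625) = 32/145, r(5.5) = 4/19.
T_8 = (Δx/2)·[r(x_0) + 2r(x_1) + ... + 2r(x_{7}) + r(x_8)].
Sum ≈ 0.920.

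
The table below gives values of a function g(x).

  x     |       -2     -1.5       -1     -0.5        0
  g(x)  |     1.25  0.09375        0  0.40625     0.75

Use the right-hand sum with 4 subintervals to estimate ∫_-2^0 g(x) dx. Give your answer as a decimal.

0.625

Δx = 0.5.
Sum = 0.5·[0.09375 + 0 + 0.40625 + 0.75] = 0.625.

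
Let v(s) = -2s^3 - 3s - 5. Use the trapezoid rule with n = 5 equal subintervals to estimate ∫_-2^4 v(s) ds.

-176.64

Δs = (4 − (-2))/5 = 1.2.
v(-2) = 17, v(-0.8) = -1.576, v(0.4) = -6.328, v(1.6) = -17.992, v(2.8) = -57.304, v(4) = -145.
T_5 = (Δs/2)·[v(s_0) + 2v(s_1) + ... + 2v(s_{4}) + v(s_5)].
Sum = -176.64.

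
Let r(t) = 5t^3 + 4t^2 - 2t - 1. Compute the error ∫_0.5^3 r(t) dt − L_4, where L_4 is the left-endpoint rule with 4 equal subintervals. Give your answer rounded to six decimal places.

46.443685

Exact integral: ∫_0.5^3 r(t) dt ≈ 125.75520833.
L_4 ≈ 79.31152344.
Error ≈ 125.75520833 − 79.31152344 ≈ 46.443685.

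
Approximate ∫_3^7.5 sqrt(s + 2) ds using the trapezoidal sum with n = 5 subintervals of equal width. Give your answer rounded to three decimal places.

Δs = (7.5 − 3)/5 = 0.9.
f(3) ≈ 2.236, f(3.9) ≈ 2.429, f(4.8) ≈ 2.608, f(5.7) ≈ 2.775, f(6.6) ≈ 2.933, f(7.5) ≈ 3.082.
T_5 = (Δs/2)·[f(s_0) + 2f(s_1) + ... + 2f(s_{4}) + f(s_5)].
Sum ≈ 12.063.

12.063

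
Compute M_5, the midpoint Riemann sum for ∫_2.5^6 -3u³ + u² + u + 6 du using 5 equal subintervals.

-834.7128125

Δu = (6 − 2.5)/5 = 0.7.
Midpoints: 2.85, 3.55, 4.25, 4.95, 5.65.
f(2.85) = -52.474875, f(3.55) = -112.064125, f(4.25) = -201.984375, f(4.95) = -328.409625, f(5.65) = -497.513875.
Sum = Δu · [f(2.85) + f(3.55) + f(4.25) + f(4.95) + f(5.65)].
Sum = -834.7128125.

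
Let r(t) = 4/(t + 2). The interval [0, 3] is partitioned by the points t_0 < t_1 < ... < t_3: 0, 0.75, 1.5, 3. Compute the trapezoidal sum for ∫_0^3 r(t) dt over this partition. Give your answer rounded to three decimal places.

3.727

Subinterval widths: 0.75, 0.75, 1.5.
r(0) = 2, r(0.75) = 16/11, r(1.5) = 8/7, r(3) = 0.8.
On each subinterval the trapezoid contributes (Δt_i/2)·[r(t_{i-1}) + r(t_i)].
Sum ≈ 3.727.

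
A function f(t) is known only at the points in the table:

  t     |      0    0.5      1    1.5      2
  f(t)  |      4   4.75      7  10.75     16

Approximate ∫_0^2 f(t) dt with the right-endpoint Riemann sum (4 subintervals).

19.25

Δt = 0.5.
Sum = 0.5·[4.75 + 7 + 10.75 + 16] = 19.25.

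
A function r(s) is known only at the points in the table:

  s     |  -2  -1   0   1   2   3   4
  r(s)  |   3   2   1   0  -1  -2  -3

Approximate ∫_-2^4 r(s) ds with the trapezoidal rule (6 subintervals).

0

Δs = 1.
T_6 = (1/2)·[3 + 2·2 + 2·1 + 2·0 + 2·(-1) + 2·(-2) + (-3)] = 0.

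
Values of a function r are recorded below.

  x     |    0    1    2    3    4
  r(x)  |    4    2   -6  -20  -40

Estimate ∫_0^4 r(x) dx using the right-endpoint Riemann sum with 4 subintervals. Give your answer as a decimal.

-64

Δx = 1.
Sum = 1·[2 + (-6) + (-20) + (-40)] = -64.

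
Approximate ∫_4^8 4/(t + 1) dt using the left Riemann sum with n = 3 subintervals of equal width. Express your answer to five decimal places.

2.60442

Δt = (8 − 4)/3 = 4/3.
Left endpoints: 4, 16/3, 20/3.
f(4) = 0.8, f(16/3) = 12/19, f(20/3) = 12/23.
Sum = Δt · [f(4) + f(16/3) + f(20/3)].
Sum ≈ 2.60442.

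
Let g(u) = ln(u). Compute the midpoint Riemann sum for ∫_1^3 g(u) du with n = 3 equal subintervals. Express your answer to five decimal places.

Δu = (3 − 1)/3 = 2/3.
Midpoints: 4/3, 2, 8/3.
g(4/3) ≈ 0.28768, g(2) ≈ 0.69315, g(8/3) ≈ 0.98083.
Sum = Δu · [g(4/3) + g(2) + g(8/3)].
Sum ≈ 1.30777.

1.30777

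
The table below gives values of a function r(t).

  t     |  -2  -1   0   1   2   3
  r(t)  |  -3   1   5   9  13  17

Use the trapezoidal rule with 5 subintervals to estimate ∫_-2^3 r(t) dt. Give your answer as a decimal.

Δt = 1.
T_5 = (1/2)·[(-3) + 2·1 + 2·5 + 2·9 + 2·13 + 17] = 35.

35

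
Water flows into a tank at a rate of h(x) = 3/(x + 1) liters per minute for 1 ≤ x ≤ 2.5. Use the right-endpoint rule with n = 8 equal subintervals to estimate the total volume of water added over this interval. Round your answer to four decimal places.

1.6201

Δx = (2.5 − 1)/8 = 0.1875.
Right endpoints: 1.1875, 1.375, 1.5625, 1.75, 1.9375, 2.125, 2.3125, 2.5.
h(1.1875) = 48/35, h(1.375) = 24/19, h(1.5625) = 48/41, h(1.75) = 12/11, h(1.9375) = 48/47, h(2.125) = 0.96, h(2.3125) = 48/53, h(2.5) = 6/7.
Sum = Δx · [h(1.1875) + h(1.375) + h(1.5625) + ...].
Sum ≈ 1.6201.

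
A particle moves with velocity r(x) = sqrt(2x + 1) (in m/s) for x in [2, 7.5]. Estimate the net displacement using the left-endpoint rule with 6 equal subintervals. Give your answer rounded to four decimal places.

Δx = (7.5 − 2)/6 = 11/12.
Left endpoints: 2, 35/12, 23/6, 4.75, 17/3, 79/12.
r(2) ≈ 2.2361, r(35/12) ≈ 2.6141, r(23/6) ≈ 2.9439, r(4.75) ≈ 3.2404, r(17/3) ≈ 3.5119, r(79/12) ≈ 3.7639.
Sum = Δx · [r(2) + r(35/12) + r(23/6) + ...].
Sum ≈ 16.7843.

16.7843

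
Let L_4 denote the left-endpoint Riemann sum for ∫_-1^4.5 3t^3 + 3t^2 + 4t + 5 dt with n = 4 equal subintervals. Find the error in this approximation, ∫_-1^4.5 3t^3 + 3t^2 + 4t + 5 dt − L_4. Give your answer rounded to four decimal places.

212.3408

Exact integral: ∫_-1^4.5 f(t) dt = 464.921875.
L_4 ≈ 252.581055.
Error ≈ 464.921875 − 252.581055 ≈ 212.3408.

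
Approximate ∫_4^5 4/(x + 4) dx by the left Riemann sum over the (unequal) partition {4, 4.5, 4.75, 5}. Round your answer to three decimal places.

0.482

Subinterval widths: 0.5, 0.25, 0.25.
Left endpoints: 4, 4.5, 4.75.
f(4) = 0.5, f(4.5) = 8/17, f(4.75) = 16/35.
Sum = Σ Δx_i · f(x_i).
Sum ≈ 0.482.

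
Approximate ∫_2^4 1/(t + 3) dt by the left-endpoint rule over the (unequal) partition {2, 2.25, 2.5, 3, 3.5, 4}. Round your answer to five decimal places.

Subinterval widths: 0.25, 0.25, 0.5, 0.5, 0.5.
Left endpoints: 2, 2.25, 2.5, 3, 3.5.
f(2) = 0.2, f(2.25) = 4/21, f(2.5) = 2/11, f(3) = 1/6, f(3.5) = 2/13.
Sum = Σ Δt_i · f(t_i).
Sum ≈ 0.34878.

0.34878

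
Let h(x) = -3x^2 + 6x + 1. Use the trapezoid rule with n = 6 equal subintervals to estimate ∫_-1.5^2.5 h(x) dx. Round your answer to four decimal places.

Δx = (2.5 − (-1.5))/6 = 2/3.
h(-1.5) = -14.75, h(-5/6) = -73/12, h(-1/6) = -1/12, h(0.5) = 3.25, h(7/6) = 47/12, h(11/6) = 23/12, h(2.5) = -2.75.
T_6 = (Δx/2)·[h(x_0) + 2h(x_1) + ... + 2h(x_{5}) + h(x_6)].
Sum ≈ -3.8889.

-3.8889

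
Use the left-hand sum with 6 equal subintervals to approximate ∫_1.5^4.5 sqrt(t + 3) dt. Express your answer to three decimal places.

7.174

Δt = (4.5 − 1.5)/6 = 0.5.
Left endpoints: 1.5, 2, 2.5, 3, 3.5, 4.
f(1.5) ≈ 2.121, f(2) ≈ 2.236, f(2.5) ≈ 2.345, f(3) ≈ 2.449, f(3.5) ≈ 2.550, f(4) ≈ 2.646.
Sum = Δt · [f(1.5) + f(2) + f(2.5) + ...].
Sum ≈ 7.174.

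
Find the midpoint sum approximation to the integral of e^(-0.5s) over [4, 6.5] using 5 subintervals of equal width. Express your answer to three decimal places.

Δs = (6.5 − 4)/5 = 0.5.
Midpoints: 4.25, 4.75, 5.25, 5.75, 6.25.
f(4.25) ≈ 0.119, f(4.75) ≈ 0.093, f(5.25) ≈ 0.072, f(5.75) ≈ 0.056, f(6.25) ≈ 0.044.
Sum = Δs · [f(4.25) + f(4.75) + f(5.25) + f(5.75) + f(6.25)].
Sum ≈ 0.193.

0.193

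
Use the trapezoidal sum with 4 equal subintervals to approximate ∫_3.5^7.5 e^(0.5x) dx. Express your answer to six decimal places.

Δx = (7.5 − 3.5)/4 = 1.
f(3.5) ≈ 5.754603, f(4.5) ≈ 9.487736, f(5.5) ≈ 15.642632, f(6.5) ≈ 25.790340, f(7.5) ≈ 42.521082.
T_4 = (Δx/2)·[f(x_0) + 2f(x_1) + 2f(x_2) + 2f(x_3) + f(x_4)].
Sum ≈ 75.058550.

75.058550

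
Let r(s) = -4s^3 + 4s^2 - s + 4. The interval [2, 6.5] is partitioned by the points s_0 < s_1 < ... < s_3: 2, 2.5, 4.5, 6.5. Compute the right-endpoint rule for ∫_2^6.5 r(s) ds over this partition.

-2450

Subinterval widths: 0.5, 2, 2.
Right endpoints: 2.5, 4.5, 6.5.
r(2.5) = -36, r(4.5) = -284, r(6.5) = -932.
Sum = Σ Δs_i · r(s_i).
Sum = -2450.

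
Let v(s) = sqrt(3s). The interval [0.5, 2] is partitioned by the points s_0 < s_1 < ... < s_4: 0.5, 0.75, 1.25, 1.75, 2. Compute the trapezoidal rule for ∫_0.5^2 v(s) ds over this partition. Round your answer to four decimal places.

2.8493

Subinterval widths: 0.25, 0.5, 0.5, 0.25.
v(0.5) ≈ 1.2247, v(0.75) ≈ 1.5000, v(1.25) ≈ 1.9365, v(1.75) ≈ 2.2913, v(2) ≈ 2.4495.
On each subinterval the trapezoid contributes (Δs_i/2)·[v(s_{i-1}) + v(s_i)].
Sum ≈ 2.8493.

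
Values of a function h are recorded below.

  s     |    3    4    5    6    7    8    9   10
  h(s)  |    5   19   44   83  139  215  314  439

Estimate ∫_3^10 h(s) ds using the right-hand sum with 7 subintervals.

Δs = 1.
Sum = 1·[19 + 44 + 83 + 139 + 215 + 314 + 439] = 1253.

1253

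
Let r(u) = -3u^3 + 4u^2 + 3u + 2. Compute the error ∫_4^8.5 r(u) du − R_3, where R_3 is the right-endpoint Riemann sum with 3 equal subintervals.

Exact integral: ∫_4^8.5 r(u) du = -2896.171875.
R_3 = -4043.25.
Error = -2896.171875 − (-4043.25) = 1147.078125.

1147.078125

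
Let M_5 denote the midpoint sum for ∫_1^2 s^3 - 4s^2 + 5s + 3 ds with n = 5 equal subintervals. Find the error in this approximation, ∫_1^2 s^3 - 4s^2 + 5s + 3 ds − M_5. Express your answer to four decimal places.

Exact integral: ∫_1^2 f(s) ds ≈ 4.916667.
M_5 = 4.915.
Error ≈ 4.916667 − 4.915 ≈ 0.0017.

0.0017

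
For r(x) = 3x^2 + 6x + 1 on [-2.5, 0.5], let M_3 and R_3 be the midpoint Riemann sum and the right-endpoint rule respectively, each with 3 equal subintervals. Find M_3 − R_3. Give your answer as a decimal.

M_3 = 0.
R_3 = 2.25.
M_3 − R_3 = -2.25.

-2.25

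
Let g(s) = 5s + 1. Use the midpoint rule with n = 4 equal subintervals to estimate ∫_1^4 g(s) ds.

40.5

Δs = (4 − 1)/4 = 0.75.
Midpoints: 1.375, 2.125, 2.875, 3.625.
g(1.375) = 7.875, g(2.125) = 11.625, g(2.875) = 15.375, g(3.625) = 19.125.
Sum = Δs · [g(1.375) + g(2.125) + g(2.875) + g(3.625)].
Sum = 40.5.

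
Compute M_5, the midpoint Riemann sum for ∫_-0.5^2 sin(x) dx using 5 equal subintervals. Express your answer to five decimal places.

Δx = (2 − (-0.5))/5 = 0.5.
Midpoints: -0.25, 0.25, 0.75, 1.25, 1.75.
f(-0.25) ≈ -0.24740, f(0.25) ≈ 0.24740, f(0.75) ≈ 0.68164, f(1.25) ≈ 0.94898, f(1.75) ≈ 0.98399.
Sum = Δx · [f(-0.25) + f(0.25) + f(0.75) + f(1.25) + f(1.75)].
Sum ≈ 1.30730.

1.30730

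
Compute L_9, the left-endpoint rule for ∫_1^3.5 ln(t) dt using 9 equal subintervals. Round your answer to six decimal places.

1.706098

Δt = (3.5 − 1)/9 = 5/18.
Left endpoints: 1, 23/18, 14/9, 11/6, 19/9, 43/18, 8/3, 53/18, 29/9.
f(1) ≈ 0.000000, f(23/18) ≈ 0.245122, f(14/9) ≈ 0.441833, f(11/6) ≈ 0.606136, f(19/9) ≈ 0.747214, f(43/18) ≈ 0.870828, f(8/3) ≈ 0.980829, f(53/18) ≈ 1.079920, f(29/9) ≈ 1.170071.
Sum = Δt · [f(1) + f(23/18) + f(14/9) + ...].
Sum ≈ 1.706098.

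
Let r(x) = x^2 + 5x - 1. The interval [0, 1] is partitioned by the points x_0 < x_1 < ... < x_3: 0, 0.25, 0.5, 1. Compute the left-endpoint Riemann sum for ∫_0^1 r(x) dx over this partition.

Subinterval widths: 0.25, 0.25, 0.5.
Left endpoints: 0, 0.25, 0.5.
r(0) = -1, r(0.25) = 0.3125, r(0.5) = 1.75.
Sum = Σ Δx_i · r(x_i).
Sum = 0.703125.

0.703125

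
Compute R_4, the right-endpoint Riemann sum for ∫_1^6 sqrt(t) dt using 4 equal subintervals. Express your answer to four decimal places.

Δt = (6 − 1)/4 = 1.25.
Right endpoints: 2.25, 3.5, 4.75, 6.
f(2.25) ≈ 1.5000, f(3.5) ≈ 1.8708, f(4.75) ≈ 2.1794, f(6) ≈ 2.4495.
Sum = Δt · [f(2.25) + f(3.5) + f(4.75) + f(6)].
Sum ≈ 9.9997.

9.9997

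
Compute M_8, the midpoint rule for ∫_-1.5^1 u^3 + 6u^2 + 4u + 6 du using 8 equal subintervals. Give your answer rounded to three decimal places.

Δu = (1 − (-1.5))/8 = 0.3125.
Midpoints: -1.34375, -1.03125, -0.71875, -0.40625, -0.09375, 0.21875, 0.53125, 0.84375.
f(-1.34375) = 295981/32768, f(-1.03125) = 234591/32768, f(-0.71875) = 191801/32768, f(-0.40625) = 173611/32768, f(-0.09375) = 186021/32768, f(0.21875) = 235031/32768, f(0.53125) = 326641/32768, f(0.84375) = 466851/32768.
Sum = Δu · [f(-1.34375) + f(-1.03125) + f(-0.71875) + ...].
Sum ≈ 20.128.

20.128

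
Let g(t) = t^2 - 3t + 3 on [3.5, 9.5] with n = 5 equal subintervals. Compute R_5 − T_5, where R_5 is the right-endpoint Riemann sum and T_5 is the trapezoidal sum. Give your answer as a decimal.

36

R_5 = 209.94.
T_5 = 173.94.
R_5 − T_5 = 36.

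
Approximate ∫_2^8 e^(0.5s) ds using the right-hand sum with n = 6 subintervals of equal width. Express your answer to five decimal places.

Δs = (8 − 2)/6 = 1.
Right endpoints: 3, 4, 5, 6, 7, 8.
f(3) ≈ 4.48169, f(4) ≈ 7.38906, f(5) ≈ 12.18249, f(6) ≈ 20.08554, f(7) ≈ 33.11545, f(8) ≈ 54.59815.
Sum = Δs · [f(3) + f(4) + f(5) + ...].
Sum ≈ 131.85238.

131.85238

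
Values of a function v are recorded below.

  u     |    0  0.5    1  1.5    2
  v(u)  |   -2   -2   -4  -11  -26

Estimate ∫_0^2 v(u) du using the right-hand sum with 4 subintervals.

-21.5

Δu = 0.5.
Sum = 0.5·[(-2) + (-4) + (-11) + (-26)] = -21.5.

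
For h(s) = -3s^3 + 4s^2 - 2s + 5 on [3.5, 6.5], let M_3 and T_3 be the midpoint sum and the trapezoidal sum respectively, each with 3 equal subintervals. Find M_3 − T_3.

M_3 = -922.
T_3 = -952.75.
M_3 − T_3 = 30.75.

30.75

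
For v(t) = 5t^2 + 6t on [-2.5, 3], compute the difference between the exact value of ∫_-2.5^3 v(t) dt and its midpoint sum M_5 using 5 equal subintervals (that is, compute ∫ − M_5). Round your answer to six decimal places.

Exact integral: ∫_-2.5^3 v(t) dt ≈ 79.29166667.
M_5 = 76.51875.
Error ≈ 79.29166667 − 76.51875 ≈ 2.772917.

2.772917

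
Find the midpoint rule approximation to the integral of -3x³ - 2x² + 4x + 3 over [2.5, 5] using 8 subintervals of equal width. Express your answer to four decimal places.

-466.6425

Δx = (5 − 2.5)/8 = 0.3125.
Midpoints: 2.65625, 2.96875, 3.28125, 3.59375, 3.90625, 4.21875, 4.53125, 4.84375.
f(2.65625) = -1858311/32768, f(2.96875) = -2662301/32768, f(3.28125) = -3650091/32768, f(3.59375) = -4839681/32768, f(3.90625) = -6249071/32768, f(4.21875) = -7896261/32768, f(4.53125) = -9799251/32768, f(4.84375) = -11976041/32768.
Sum = Δx · [f(2.65625) + f(2.96875) + f(3.28125) + ...].
Sum ≈ -466.6425.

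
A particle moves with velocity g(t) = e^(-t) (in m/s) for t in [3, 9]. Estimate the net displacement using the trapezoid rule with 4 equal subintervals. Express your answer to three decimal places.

Δt = (9 − 3)/4 = 1.5.
g(3) ≈ 0.050, g(4.5) ≈ 0.011, g(6) ≈ 0.002, g(7.5) ≈ 0.001, g(9) ≈ 0.000.
T_4 = (Δt/2)·[g(t_0) + 2g(t_1) + 2g(t_2) + 2g(t_3) + g(t_4)].
Sum ≈ 0.059.

0.059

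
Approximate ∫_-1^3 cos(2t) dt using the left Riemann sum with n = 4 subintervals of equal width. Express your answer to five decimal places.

-0.48594

Δt = (3 − (-1))/4 = 1.
Left endpoints: -1, 0, 1, 2.
f(-1) ≈ -0.41615, f(0) ≈ 1.00000, f(1) ≈ -0.41615, f(2) ≈ -0.65364.
Sum = Δt · [f(-1) + f(0) + f(1) + f(2)].
Sum ≈ -0.48594.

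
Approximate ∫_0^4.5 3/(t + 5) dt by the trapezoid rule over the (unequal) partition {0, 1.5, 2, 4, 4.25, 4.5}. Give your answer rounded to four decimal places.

Subinterval widths: 1.5, 0.5, 2, 0.25, 0.25.
f(0) = 0.6, f(1.5) = 6/13, f(2) = 3/7, f(4) = 1/3, f(4.25) = 12/37, f(4.5) = 6/19.
On each subinterval the trapezoid contributes (Δt_i/2)·[f(t_{i-1}) + f(t_i)].
Sum ≈ 1.9428.

1.9428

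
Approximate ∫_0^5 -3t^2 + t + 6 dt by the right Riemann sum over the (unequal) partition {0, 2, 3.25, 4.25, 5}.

Subinterval widths: 2, 1.25, 1, 0.75.
Right endpoints: 2, 3.25, 4.25, 5.
f(2) = -4, f(3.25) = -22.4375, f(4.25) = -43.9375, f(5) = -64.
Sum = Σ Δt_i · f(t_i).
Sum = -127.984375.

-127.984375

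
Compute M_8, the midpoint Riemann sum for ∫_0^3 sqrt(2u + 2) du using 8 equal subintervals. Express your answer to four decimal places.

6.6017

Δu = (3 − 0)/8 = 0.375.
Midpoints: 0.1875, 0.5625, 0.9375, 1.3125, 1.6875, 2.0625, 2.4375, 2.8125.
f(0.1875) ≈ 1.5411, f(0.5625) ≈ 1.7678, f(0.9375) ≈ 1.9685, f(1.3125) ≈ 2.1506, f(1.6875) ≈ 2.3184, f(2.0625) ≈ 2.4749, f(2.4375) ≈ 2.6220, f(2.8125) ≈ 2.7613.
Sum = Δu · [f(0.1875) + f(0.5625) + f(0.9375) + ...].
Sum ≈ 6.6017.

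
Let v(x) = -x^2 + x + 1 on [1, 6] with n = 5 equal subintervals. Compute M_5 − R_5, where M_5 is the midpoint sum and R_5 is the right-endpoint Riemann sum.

16.25

M_5 = -48.75.
R_5 = -65.
M_5 − R_5 = 16.25.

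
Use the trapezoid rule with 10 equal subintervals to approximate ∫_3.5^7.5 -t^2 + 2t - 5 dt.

Δt = (7.5 − 3.5)/10 = 0.4.
f(3.5) = -10.25, f(3.9) = -12.41, f(4.3) = -14.89, f(4.7) = -17.69, f(5.1) = -20.81, f(5.5) = -24.25, f(5.9) = -28.01, f(6.3) = -32.09, f(6.7) = -36.49, f(7.1) = -41.21, f(7.5) = -46.25.
T_10 = (Δt/2)·[f(t_0) + 2f(t_1) + ... + 2f(t_{9}) + f(t_10)].
Sum = -102.44.

-102.44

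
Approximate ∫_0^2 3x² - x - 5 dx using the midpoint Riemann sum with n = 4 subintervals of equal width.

Δx = (2 − 0)/4 = 0.5.
Midpoints: 0.25, 0.75, 1.25, 1.75.
f(0.25) = -5.0625, f(0.75) = -4.0625, f(1.25) = -1.5625, f(1.75) = 2.4375.
Sum = Δx · [f(0.25) + f(0.75) + f(1.25) + f(1.75)].
Sum = -4.125.

-4.125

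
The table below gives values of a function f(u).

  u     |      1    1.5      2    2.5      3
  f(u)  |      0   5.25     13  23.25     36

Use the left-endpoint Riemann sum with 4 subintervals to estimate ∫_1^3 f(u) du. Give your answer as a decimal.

20.75

Δu = 0.5.
Sum = 0.5·[0 + 5.25 + 13 + 23.25] = 20.75.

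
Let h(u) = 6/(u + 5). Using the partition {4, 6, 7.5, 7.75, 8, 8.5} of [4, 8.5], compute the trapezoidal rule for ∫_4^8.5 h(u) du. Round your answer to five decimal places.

Subinterval widths: 2, 1.5, 0.25, 0.25, 0.5.
h(4) = 2/3, h(6) = 6/11, h(7.5) = 0.48, h(7.75) = 8/17, h(8) = 6/13, h(8.5) = 4/9.
On each subinterval the trapezoid contributes (Δu_i/2)·[h(u_{i-1}) + h(u_i)].
Sum ≈ 2.44305.

2.44305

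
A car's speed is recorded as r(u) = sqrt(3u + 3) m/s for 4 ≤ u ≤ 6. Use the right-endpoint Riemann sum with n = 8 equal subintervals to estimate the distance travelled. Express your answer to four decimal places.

8.5638

Δu = (6 − 4)/8 = 0.25.
Right endpoints: 4.25, 4.5, 4.75, 5, 5.25, 5.5, 5.75, 6.
r(4.25) ≈ 3.9686, r(4.5) ≈ 4.0620, r(4.75) ≈ 4.1533, r(5) ≈ 4.2426, r(5.25) ≈ 4.3301, r(5.5) ≈ 4.4159, r(5.75) ≈ 4.5000, r(6) ≈ 4.5826.
Sum = Δu · [r(4.25) + r(4.5) + r(4.75) + ...].
Sum ≈ 8.5638.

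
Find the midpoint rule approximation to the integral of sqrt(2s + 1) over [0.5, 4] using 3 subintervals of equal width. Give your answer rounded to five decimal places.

Δs = (4 − 0.5)/3 = 7/6.
Midpoints: 13/12, 2.25, 41/12.
f(13/12) ≈ 1.77951, f(2.25) ≈ 2.34521, f(41/12) ≈ 2.79881.
Sum = Δs · [f(13/12) + f(2.25) + f(41/12)].
Sum ≈ 8.07745.

8.07745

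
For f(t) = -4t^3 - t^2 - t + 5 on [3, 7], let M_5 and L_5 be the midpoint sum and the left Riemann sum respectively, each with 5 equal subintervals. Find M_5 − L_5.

M_5 = -2412.32.
L_5 = -1928.16.
M_5 − L_5 = -484.16.

-484.16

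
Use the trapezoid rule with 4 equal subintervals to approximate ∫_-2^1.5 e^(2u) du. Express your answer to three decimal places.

12.472

Δu = (1.5 − (-2))/4 = 0.875.
f(-2) ≈ 0.018, f(-1.125) ≈ 0.105, f(-0.25) ≈ 0.607, f(0.625) ≈ 3.490, f(1.5) ≈ 20.086.
T_4 = (Δu/2)·[f(u_0) + 2f(u_1) + 2f(u_2) + 2f(u_3) + f(u_4)].
Sum ≈ 12.472.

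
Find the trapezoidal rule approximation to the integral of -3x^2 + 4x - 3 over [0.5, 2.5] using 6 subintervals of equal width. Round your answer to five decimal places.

-9.61111

Δx = (2.5 − 0.5)/6 = 1/3.
f(0.5) = -1.75, f(5/6) = -1.75, f(7/6) = -29/12, f(1.5) = -3.75, f(11/6) = -5.75, f(13/6) = -101/12, f(2.5) = -11.75.
T_6 = (Δx/2)·[f(x_0) + 2f(x_1) + ... + 2f(x_{5}) + f(x_6)].
Sum ≈ -9.61111.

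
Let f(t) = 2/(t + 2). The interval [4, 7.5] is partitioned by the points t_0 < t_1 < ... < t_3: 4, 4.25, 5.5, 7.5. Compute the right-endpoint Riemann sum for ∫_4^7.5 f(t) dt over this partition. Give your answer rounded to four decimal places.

0.8344

Subinterval widths: 0.25, 1.25, 2.
Right endpoints: 4.25, 5.5, 7.5.
f(4.25) = 0.32, f(5.5) = 4/15, f(7.5) = 4/19.
Sum = Σ Δt_i · f(t_i).
Sum ≈ 0.8344.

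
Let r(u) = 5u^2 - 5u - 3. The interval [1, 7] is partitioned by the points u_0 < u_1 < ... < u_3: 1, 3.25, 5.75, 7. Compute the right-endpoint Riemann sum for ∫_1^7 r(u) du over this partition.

Subinterval widths: 2.25, 2.5, 1.25.
Right endpoints: 3.25, 5.75, 7.
r(3.25) = 33.5625, r(5.75) = 133.5625, r(7) = 207.
Sum = Σ Δu_i · r(u_i).
Sum = 668.171875.

668.171875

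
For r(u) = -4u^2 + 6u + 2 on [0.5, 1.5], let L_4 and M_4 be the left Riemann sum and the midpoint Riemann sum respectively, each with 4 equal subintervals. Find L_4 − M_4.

0.1875

L_4 = 3.875.
M_4 = 3.6875.
L_4 − M_4 = 0.1875.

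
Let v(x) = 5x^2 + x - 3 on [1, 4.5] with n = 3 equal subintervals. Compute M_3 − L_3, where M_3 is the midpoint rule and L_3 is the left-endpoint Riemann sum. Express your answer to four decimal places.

M_3 ≈ 147.348380.
L_3 ≈ 95.115741.
M_3 − L_3 ≈ 52.2326.

52.2326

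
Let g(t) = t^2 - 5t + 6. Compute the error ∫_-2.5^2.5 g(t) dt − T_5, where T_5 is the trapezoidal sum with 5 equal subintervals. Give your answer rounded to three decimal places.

-0.833

Exact integral: ∫_-2.5^2.5 g(t) dt ≈ 40.41667.
T_5 = 41.25.
Error ≈ 40.41667 − 41.25 ≈ -0.833.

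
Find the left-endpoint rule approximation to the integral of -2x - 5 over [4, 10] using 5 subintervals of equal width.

-106.8

Δx = (10 − 4)/5 = 1.2.
Left endpoints: 4, 5.2, 6.4, 7.6, 8.8.
f(4) = -13, f(5.2) = -15.4, f(6.4) = -17.8, f(7.6) = -20.2, f(8.8) = -22.6.
Sum = Δx · [f(4) + f(5.2) + f(6.4) + f(7.6) + f(8.8)].
Sum = -106.8.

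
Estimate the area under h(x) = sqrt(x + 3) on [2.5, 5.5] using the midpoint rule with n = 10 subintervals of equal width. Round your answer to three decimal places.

7.922

Δx = (5.5 − 2.5)/10 = 0.3.
Midpoints: 2.65, 2.95, 3.25, 3.55, 3.85, 4.15, 4.45, 4.75, 5.05, 5.35.
h(2.65) ≈ 2.377, h(2.95) ≈ 2.439, h(3.25) ≈ 2.500, h(3.55) ≈ 2.559, h(3.85) ≈ 2.617, h(4.15) ≈ 2.674, h(4.45) ≈ 2.729, h(4.75) ≈ 2.784, h(5.05) ≈ 2.837, h(5.35) ≈ 2.890.
Sum = Δx · [h(2.65) + h(2.95) + h(3.25) + ...].
Sum ≈ 7.922.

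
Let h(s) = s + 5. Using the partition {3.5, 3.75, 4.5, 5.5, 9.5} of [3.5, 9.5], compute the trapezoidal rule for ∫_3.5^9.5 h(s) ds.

Subinterval widths: 0.25, 0.75, 1, 4.
h(3.5) = 8.5, h(3.75) = 8.75, h(4.5) = 9.5, h(5.5) = 10.5, h(9.5) = 14.5.
On each subinterval the trapezoid contributes (Δs_i/2)·[h(s_{i-1}) + h(s_i)].
Sum = 69.

69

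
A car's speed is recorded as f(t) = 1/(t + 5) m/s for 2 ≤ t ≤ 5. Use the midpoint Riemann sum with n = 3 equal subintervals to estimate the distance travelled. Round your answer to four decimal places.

Δt = (5 − 2)/3 = 1.
Midpoints: 2.5, 3.5, 4.5.
f(2.5) = 2/15, f(3.5) = 2/17, f(4.5) = 2/19.
Sum = Δt · [f(2.5) + f(3.5) + f(4.5)].
Sum ≈ 0.3562.

0.3562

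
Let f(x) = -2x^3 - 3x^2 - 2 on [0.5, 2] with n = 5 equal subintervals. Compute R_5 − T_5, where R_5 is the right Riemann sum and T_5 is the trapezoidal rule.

-4.05

R_5 = -23.13.
T_5 = -19.08.
R_5 − T_5 = -4.05.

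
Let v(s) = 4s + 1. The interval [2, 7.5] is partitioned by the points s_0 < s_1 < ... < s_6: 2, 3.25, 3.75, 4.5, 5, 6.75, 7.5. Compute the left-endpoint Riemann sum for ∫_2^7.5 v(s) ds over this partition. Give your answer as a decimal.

97.5

Subinterval widths: 1.25, 0.5, 0.75, 0.5, 1.75, 0.75.
Left endpoints: 2, 3.25, 3.75, 4.5, 5, 6.75.
v(2) = 9, v(3.25) = 14, v(3.75) = 16, v(4.5) = 19, v(5) = 21, v(6.75) = 28.
Sum = Σ Δs_i · v(s_i).
Sum = 97.5.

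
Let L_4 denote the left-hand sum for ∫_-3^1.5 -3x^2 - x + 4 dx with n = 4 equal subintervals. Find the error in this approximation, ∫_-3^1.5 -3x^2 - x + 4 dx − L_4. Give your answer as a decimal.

11.70703125

Exact integral: ∫_-3^1.5 f(x) dx = -9.
L_4 = -20.70703125.
Error = -9 − (-20.70703125) = 11.70703125.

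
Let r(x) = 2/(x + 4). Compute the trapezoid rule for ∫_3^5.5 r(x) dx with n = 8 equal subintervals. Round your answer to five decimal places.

0.61092

Δx = (5.5 − 3)/8 = 0.3125.
r(3) = 2/7, r(3.3125) = 32/117, r(3.625) = 16/61, r(3.9375) = 32/127, r(4.25) = 8/33, r(4.5625) = 32/137, r(4.875) = 16/71, r(5.1875) = 32/147, r(5.5) = 4/19.
T_8 = (Δx/2)·[r(x_0) + 2r(x_1) + ... + 2r(x_{7}) + r(x_8)].
Sum ≈ 0.61092.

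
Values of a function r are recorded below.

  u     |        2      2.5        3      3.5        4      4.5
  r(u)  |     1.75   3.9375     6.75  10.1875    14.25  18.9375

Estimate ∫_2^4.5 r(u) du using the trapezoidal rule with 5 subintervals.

Δu = 0.5.
T_5 = (0.5/2)·[1.75 + 2·3.9375 + 2·6.75 + 2·10.1875 + 2·14.25 + 18.9375] = 22.734375.

22.734375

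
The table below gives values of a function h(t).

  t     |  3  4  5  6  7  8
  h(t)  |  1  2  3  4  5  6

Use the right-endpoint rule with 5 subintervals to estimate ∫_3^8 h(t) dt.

Δt = 1.
Sum = 1·[2 + 3 + 4 + 5 + 6] = 20.

20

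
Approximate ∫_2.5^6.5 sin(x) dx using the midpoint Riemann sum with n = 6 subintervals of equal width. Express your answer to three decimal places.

Δx = (6.5 − 2.5)/6 = 2/3.
Midpoints: 17/6, 3.5, 25/6, 29/6, 5.5, 37/6.
f(17/6) ≈ 0.303, f(3.5) ≈ -0.351, f(25/6) ≈ -0.855, f(29/6) ≈ -0.993, f(5.5) ≈ -0.706, f(37/6) ≈ -0.116.
Sum = Δx · [f(17/6) + f(3.5) + f(25/6) + ...].
Sum ≈ -1.811.

-1.811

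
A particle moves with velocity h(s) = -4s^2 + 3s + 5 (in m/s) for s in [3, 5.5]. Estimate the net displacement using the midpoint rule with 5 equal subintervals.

Δs = (5.5 − 3)/5 = 0.5.
Midpoints: 3.25, 3.75, 4.25, 4.75, 5.25.
h(3.25) = -27.5, h(3.75) = -40, h(4.25) = -54.5, h(4.75) = -71, h(5.25) = -89.5.
Sum = Δs · [h(3.25) + h(3.75) + h(4.25) + h(4.75) + h(5.25)].
Sum = -141.25.

-141.25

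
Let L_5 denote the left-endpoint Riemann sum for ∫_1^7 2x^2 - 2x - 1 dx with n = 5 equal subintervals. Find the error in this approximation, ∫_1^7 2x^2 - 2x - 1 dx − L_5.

Exact integral: ∫_1^7 f(x) dx = 174.
L_5 = 126.48.
Error = 174 − 126.48 = 47.52.

47.52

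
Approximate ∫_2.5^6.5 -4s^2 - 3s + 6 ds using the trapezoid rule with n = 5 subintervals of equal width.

Δs = (6.5 − 2.5)/5 = 0.8.
f(2.5) = -26.5, f(3.3) = -47.46, f(4.1) = -73.54, f(4.9) = -104.74, f(5.7) = -141.06, f(6.5) = -182.5.
T_5 = (Δs/2)·[f(s_0) + 2f(s_1) + ... + 2f(s_{4}) + f(s_5)].
Sum = -377.04.

-377.04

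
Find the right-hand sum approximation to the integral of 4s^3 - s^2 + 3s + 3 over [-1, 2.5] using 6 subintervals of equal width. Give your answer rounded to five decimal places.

73.41088

Δs = (2.5 − (-1))/6 = 7/12.
Right endpoints: -5/12, 1/6, 0.75, 4/3, 23/12, 2.5.
f(-5/12) = 139/108, f(1/6) = 377/108, f(0.75) = 6.375, f(4/3) = 397/27, f(23/12) = 1795/54, f(2.5) = 66.75.
Sum = Δs · [f(-5/12) + f(1/6) + f(0.75) + ...].
Sum ≈ 73.41088.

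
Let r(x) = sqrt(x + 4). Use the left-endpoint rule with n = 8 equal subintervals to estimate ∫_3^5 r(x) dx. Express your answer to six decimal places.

Δx = (5 − 3)/8 = 0.25.
Left endpoints: 3, 3.25, 3.5, 3.75, 4, 4.25, 4.5, 4.75.
r(3) ≈ 2.645751, r(3.25) ≈ 2.692582, r(3.5) ≈ 2.738613, r(3.75) ≈ 2.783882, r(4) ≈ 2.828427, r(4.25) ≈ 2.872281, r(4.5) ≈ 2.915476, r(4.75) ≈ 2.958040.
Sum = Δx · [r(3) + r(3.25) + r(3.5) + ...].
Sum ≈ 5.608763.

5.608763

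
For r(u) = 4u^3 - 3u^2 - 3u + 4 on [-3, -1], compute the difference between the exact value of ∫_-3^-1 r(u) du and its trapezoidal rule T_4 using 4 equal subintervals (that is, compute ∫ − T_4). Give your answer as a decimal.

2.25

Exact integral: ∫_-3^-1 r(u) du = -86.
T_4 = -88.25.
Error = -86 − (-88.25) = 2.25.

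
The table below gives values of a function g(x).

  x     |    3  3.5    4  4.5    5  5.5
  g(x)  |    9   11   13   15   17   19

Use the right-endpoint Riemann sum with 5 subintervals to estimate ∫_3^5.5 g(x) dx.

37.5

Δx = 0.5.
Sum = 0.5·[11 + 13 + 15 + 17 + 19] = 37.5.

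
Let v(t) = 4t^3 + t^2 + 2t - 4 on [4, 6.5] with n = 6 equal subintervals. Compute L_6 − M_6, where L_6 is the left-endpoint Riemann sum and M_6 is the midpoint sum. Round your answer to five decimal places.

-175.08681

L_6 ≈ 1438.1192130.
M_6 ≈ 1613.2060185.
L_6 − M_6 ≈ -175.08681.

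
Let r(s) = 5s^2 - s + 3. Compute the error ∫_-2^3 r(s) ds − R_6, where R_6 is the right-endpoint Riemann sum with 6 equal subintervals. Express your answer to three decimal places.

Exact integral: ∫_-2^3 r(s) ds ≈ 70.83333.
R_6 ≈ 82.06019.
Error ≈ 70.83333 − 82.06019 ≈ -11.227.

-11.227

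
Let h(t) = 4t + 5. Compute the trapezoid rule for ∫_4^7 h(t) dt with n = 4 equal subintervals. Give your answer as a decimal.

81

Δt = (7 − 4)/4 = 0.75.
h(4) = 21, h(4.75) = 24, h(5.5) = 27, h(6.25) = 30, h(7) = 33.
T_4 = (Δt/2)·[h(t_0) + 2h(t_1) + 2h(t_2) + 2h(t_3) + h(t_4)].
Sum = 81.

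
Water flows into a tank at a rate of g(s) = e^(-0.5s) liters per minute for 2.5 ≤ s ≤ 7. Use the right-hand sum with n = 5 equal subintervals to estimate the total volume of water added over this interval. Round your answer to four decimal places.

0.4059

Δs = (7 − 2.5)/5 = 0.9.
Right endpoints: 3.4, 4.3, 5.2, 6.1, 7.
g(3.4) ≈ 0.1827, g(4.3) ≈ 0.1165, g(5.2) ≈ 0.0743, g(6.1) ≈ 0.0474, g(7) ≈ 0.0302.
Sum = Δs · [g(3.4) + g(4.3) + g(5.2) + g(6.1) + g(7)].
Sum ≈ 0.4059.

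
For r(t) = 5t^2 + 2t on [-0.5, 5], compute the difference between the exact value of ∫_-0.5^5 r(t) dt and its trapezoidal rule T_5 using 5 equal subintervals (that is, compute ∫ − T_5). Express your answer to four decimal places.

Exact integral: ∫_-0.5^5 r(t) dt ≈ 233.291667.
T_5 = 238.8375.
Error ≈ 233.291667 − 238.8375 ≈ -5.5458.

-5.5458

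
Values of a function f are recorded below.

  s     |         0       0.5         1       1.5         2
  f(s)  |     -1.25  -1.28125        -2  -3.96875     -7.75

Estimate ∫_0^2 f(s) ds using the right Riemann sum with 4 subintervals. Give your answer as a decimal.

-7.5

Δs = 0.5.
Sum = 0.5·[(-1.28125) + (-2) + (-3.96875) + (-7.75)] = -7.5.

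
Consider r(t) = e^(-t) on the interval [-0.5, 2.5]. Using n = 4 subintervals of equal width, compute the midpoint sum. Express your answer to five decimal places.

1.53051

Δt = (2.5 − (-0.5))/4 = 0.75.
Midpoints: -0.125, 0.625, 1.375, 2.125.
r(-0.125) ≈ 1.13315, r(0.625) ≈ 0.53526, r(1.375) ≈ 0.25284, r(2.125) ≈ 0.11943.
Sum = Δt · [r(-0.125) + r(0.625) + r(1.375) + r(2.125)].
Sum ≈ 1.53051.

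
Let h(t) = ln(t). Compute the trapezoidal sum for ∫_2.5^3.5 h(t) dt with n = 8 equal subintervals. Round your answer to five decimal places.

Δt = (3.5 − 2.5)/8 = 0.125.
h(2.5) ≈ 0.91629, h(2.625) ≈ 0.96508, h(2.75) ≈ 1.01160, h(2.875) ≈ 1.05605, h(3) ≈ 1.09861, h(3.125) ≈ 1.13943, h(3.25) ≈ 1.17865, h(3.375) ≈ 1.21640, h(3.5) ≈ 1.25276.
T_8 = (Δt/2)·[h(t_0) + 2h(t_1) + ... + 2h(t_{7}) + h(t_8)].
Sum ≈ 1.09379.

1.09379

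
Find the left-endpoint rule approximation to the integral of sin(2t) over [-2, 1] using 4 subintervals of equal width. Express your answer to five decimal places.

-0.15279

Δt = (1 − (-2))/4 = 0.75.
Left endpoints: -2, -1.25, -0.5, 0.25.
f(-2) ≈ 0.75680, f(-1.25) ≈ -0.59847, f(-0.5) ≈ -0.84147, f(0.25) ≈ 0.47943.
Sum = Δt · [f(-2) + f(-1.25) + f(-0.5) + f(0.25)].
Sum ≈ -0.15279.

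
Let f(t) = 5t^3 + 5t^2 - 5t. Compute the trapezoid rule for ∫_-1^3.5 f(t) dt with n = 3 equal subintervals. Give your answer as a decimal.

271.40625

Δt = (3.5 − (-1))/3 = 1.5.
f(-1) = 5, f(0.5) = -0.625, f(2) = 50, f(3.5) = 258.125.
T_3 = (Δt/2)·[f(t_0) + 2f(t_1) + 2f(t_2) + f(t_3)].
Sum = 271.40625.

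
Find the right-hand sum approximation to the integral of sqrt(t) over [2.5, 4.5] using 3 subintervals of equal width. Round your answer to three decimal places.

3.906

Δt = (4.5 − 2.5)/3 = 2/3.
Right endpoints: 19/6, 23/6, 4.5.
f(19/6) ≈ 1.780, f(23/6) ≈ 1.958, f(4.5) ≈ 2.121.
Sum = Δt · [f(19/6) + f(23/6) + f(4.5)].
Sum ≈ 3.906.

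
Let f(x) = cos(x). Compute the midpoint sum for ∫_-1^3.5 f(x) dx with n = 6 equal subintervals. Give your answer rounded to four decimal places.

0.5024

Δx = (3.5 − (-1))/6 = 0.75.
Midpoints: -0.625, 0.125, 0.875, 1.625, 2.375, 3.125.
f(-0.625) ≈ 0.8110, f(0.125) ≈ 0.9922, f(0.875) ≈ 0.6410, f(1.625) ≈ -0.0542, f(2.375) ≈ -0.7203, f(3.125) ≈ -0.9999.
Sum = Δx · [f(-0.625) + f(0.125) + f(0.875) + ...].
Sum ≈ 0.5024.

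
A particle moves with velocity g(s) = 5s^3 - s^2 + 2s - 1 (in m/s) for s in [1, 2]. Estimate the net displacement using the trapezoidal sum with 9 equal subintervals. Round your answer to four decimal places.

Δs = (2 − 1)/9 = 1/9.
g(1) = 5, g(10/9) = 4991/729, g(11/9) = 6619/729, g(4/3) = 317/27, g(13/9) = 10841/729, g(14/9) = 13495/729, g(5/3) = 613/27, g(16/9) = 20039/729, g(17/9) = 23989/729, g(2) = 39.
T_9 = (Δs/2)·[g(s_0) + 2g(s_1) + ... + 2g(s_{8}) + g(s_9)].
Sum ≈ 18.4609.

18.4609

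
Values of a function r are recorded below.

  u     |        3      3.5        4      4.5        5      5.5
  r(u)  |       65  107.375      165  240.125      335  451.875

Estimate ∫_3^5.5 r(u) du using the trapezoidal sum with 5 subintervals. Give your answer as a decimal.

552.96875

Δu = 0.5.
T_5 = (0.5/2)·[65 + 2·107.375 + 2·165 + 2·240.125 + 2·335 + 451.875] = 552.96875.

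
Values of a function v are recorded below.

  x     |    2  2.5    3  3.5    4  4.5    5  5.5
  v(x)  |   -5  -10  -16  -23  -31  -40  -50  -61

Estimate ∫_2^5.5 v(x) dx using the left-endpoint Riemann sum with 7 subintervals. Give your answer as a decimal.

-87.5

Δx = 0.5.
Sum = 0.5·[(-5) + (-10) + (-16) + (-23) + (-31) + (-40) + (-50)] = -87.5.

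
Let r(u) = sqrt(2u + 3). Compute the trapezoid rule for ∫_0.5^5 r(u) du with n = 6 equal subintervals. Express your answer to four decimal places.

Δu = (5 − 0.5)/6 = 0.75.
r(0.5) ≈ 2.0000, r(1.25) ≈ 2.3452, r(2) ≈ 2.6458, r(2.75) ≈ 2.9155, r(3.5) ≈ 3.1623, r(4.25) ≈ 3.3912, r(5) ≈ 3.6056.
T_6 = (Δu/2)·[r(u_0) + 2r(u_1) + ... + 2r(u_{5}) + r(u_6)].
Sum ≈ 12.9470.

12.9470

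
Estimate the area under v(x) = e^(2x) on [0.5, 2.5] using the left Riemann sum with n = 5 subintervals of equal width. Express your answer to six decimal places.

47.552839

Δx = (2.5 − 0.5)/5 = 0.4.
Left endpoints: 0.5, 0.9, 1.3, 1.7, 2.1.
v(0.5) ≈ 2.718282, v(0.9) ≈ 6.049647, v(1.3) ≈ 13.463738, v(1.7) ≈ 29.964100, v(2.1) ≈ 66.686331.
Sum = Δx · [v(0.5) + v(0.9) + v(1.3) + v(1.7) + v(2.1)].
Sum ≈ 47.552839.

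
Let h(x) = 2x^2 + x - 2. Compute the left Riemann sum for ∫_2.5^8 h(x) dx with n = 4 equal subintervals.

Δx = (8 − 2.5)/4 = 1.375.
Left endpoints: 2.5, 3.875, 5.25, 6.625.
h(2.5) = 13, h(3.875) = 31.90625, h(5.25) = 58.375, h(6.625) = 92.40625.
Sum = Δx · [h(2.5) + h(3.875) + h(5.25) + h(6.625)].
Sum = 269.0703125.

269.0703125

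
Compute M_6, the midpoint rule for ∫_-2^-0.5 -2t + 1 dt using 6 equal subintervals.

5.25

Δt = (-0.5 − (-2))/6 = 0.25.
Midpoints: -1.875, -1.625, -1.375, -1.125, -0.875, -0.625.
f(-1.875) = 4.75, f(-1.625) = 4.25, f(-1.375) = 3.75, f(-1.125) = 3.25, f(-0.875) = 2.75, f(-0.625) = 2.25.
Sum = Δt · [f(-1.875) + f(-1.625) + f(-1.375) + ...].
Sum = 5.25.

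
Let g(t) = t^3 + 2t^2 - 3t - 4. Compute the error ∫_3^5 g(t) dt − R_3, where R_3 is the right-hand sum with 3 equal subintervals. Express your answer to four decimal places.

-43.4074

Exact integral: ∫_3^5 g(t) dt ≈ 169.333333.
R_3 ≈ 212.740741.
Error ≈ 169.333333 − 212.740741 ≈ -43.4074.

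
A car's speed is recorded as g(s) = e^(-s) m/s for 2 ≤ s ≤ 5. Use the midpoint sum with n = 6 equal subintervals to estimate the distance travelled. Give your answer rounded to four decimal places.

0.1273

Δs = (5 − 2)/6 = 0.5.
Midpoints: 2.25, 2.75, 3.25, 3.75, 4.25, 4.75.
g(2.25) ≈ 0.1054, g(2.75) ≈ 0.0639, g(3.25) ≈ 0.0388, g(3.75) ≈ 0.0235, g(4.25) ≈ 0.0143, g(4.75) ≈ 0.0087.
Sum = Δs · [g(2.25) + g(2.75) + g(3.25) + ...].
Sum ≈ 0.1273.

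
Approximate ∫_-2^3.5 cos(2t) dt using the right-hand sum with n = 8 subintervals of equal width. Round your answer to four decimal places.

0.4421

Δt = (3.5 − (-2))/8 = 0.6875.
Right endpoints: -1.3125, -0.625, 0.0625, 0.75, 1.4375, 2.125, 2.8125, 3.5.
f(-1.3125) ≈ -0.8695, f(-0.625) ≈ 0.3153, f(0.0625) ≈ 0.9922, f(0.75) ≈ 0.0707, f(1.4375) ≈ -0.9647, f(2.125) ≈ -0.4461, f(2.8125) ≈ 0.7911, f(3.5) ≈ 0.7539.
Sum = Δt · [f(-1.3125) + f(-0.625) + f(0.0625) + ...].
Sum ≈ 0.4421.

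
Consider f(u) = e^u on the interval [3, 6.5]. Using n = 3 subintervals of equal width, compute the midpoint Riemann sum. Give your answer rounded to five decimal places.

Δu = (6.5 − 3)/3 = 7/6.
Midpoints: 43/12, 4.75, 71/12.
f(43/12) ≈ 35.99332, f(4.75) ≈ 115.58428, f(71/12) ≈ 371.17241.
Sum = Δu · [f(43/12) + f(4.75) + f(71/12)].
Sum ≈ 609.87501.

609.87501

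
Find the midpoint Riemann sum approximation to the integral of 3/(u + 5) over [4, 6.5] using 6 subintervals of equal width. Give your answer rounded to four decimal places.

0.7353

Δu = (6.5 − 4)/6 = 5/12.
Midpoints: 101/24, 4.625, 121/24, 131/24, 5.875, 151/24.
f(101/24) = 72/221, f(4.625) = 24/77, f(121/24) = 72/241, f(131/24) = 72/251, f(5.875) = 8/29, f(151/24) = 72/271.
Sum = Δu · [f(101/24) + f(4.625) + f(121/24) + ...].
Sum ≈ 0.7353.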